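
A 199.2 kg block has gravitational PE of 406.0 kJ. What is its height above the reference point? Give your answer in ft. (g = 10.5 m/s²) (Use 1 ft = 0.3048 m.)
Convert to SI: m = 199.2 kg, PE = 406000 J
h = PE/(mg) = 406000/(199.2·10.5) = 194.11 m = 636.8 ft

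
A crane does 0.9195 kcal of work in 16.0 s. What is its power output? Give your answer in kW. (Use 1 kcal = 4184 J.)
Convert to SI: W = 3847.19 J, t = 16.0 s
P = W/t = 3847.19/16.0 = 240.449 W = 0.2404 kW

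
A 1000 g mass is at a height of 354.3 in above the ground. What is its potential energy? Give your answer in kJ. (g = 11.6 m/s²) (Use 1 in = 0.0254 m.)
Convert to SI: m = 1.0 kg, h = 8.99922 m
PE = mgh = (1.0)(11.6)(8.99922) = 104.391 J = 0.1044 kJ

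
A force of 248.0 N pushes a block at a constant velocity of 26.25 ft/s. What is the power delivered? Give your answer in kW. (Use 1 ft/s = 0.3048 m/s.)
Convert to SI: F = 248.0 N, v = 8.001 m/s
P = Fv = (248.0)(8.001) = 1984.25 W = 1.984 kW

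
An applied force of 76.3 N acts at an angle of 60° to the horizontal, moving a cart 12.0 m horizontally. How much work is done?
W = F·d·cosθ = (76.3)(12.0)cos(60°) = 457.8 J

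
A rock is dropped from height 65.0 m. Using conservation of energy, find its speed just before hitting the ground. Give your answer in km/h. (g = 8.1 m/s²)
mgh = ½mv² ⇒ v = √(2gh) = √(2·8.1·65.0) = 32.45 m/s = 116.8 km/h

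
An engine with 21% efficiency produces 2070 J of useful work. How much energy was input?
W_in = W_out/η = 2070/0.21 = 9857 J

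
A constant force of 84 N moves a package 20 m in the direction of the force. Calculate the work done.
W = F·d = (84)(20) = 1680 J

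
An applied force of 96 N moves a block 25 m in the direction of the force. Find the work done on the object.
W = F·d = (96)(25) = 2400 J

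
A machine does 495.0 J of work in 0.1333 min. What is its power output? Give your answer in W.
Convert to SI: W = 495.0 J, t = 7.998 s
P = W/t = 495.0/7.998 = 61.89 W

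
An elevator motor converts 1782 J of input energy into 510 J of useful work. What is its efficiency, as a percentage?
η = W_out/W_in = 510/1782 = 28.62%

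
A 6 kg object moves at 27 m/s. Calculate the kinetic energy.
KE = ½mv² = ½(6)(27)² = 2187.0 J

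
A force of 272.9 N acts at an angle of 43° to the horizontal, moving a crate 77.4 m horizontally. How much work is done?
W = F·d·cosθ = (272.9)(77.4)cos(43°) = 15450 J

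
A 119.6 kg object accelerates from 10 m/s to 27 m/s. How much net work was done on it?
W = ΔKE = ½m(v₂² − v₁²) = ½(119.6)(27² − 10²) = 37614.2 J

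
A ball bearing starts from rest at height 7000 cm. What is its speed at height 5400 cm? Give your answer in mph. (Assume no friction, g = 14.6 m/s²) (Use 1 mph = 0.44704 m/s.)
Convert to SI: h₁−h₂ = 16.0 m
mgh₁ = mgh₂ + ½mv² ⇒ v = √(2g(h₁−h₂)) = √(2·14.6·16.0) = 21.6148 m/s = 48.35 mph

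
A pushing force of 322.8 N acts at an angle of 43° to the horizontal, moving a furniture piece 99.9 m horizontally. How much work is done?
W = F·d·cosθ = (322.8)(99.9)cos(43°) = 23580 J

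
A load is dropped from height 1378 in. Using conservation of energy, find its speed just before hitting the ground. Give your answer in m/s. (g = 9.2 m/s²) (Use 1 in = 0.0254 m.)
Convert to SI: h = 35.0012 m
mgh = ½mv² ⇒ v = √(2gh) = √(2·9.2·35.0012) = 25.38 m/s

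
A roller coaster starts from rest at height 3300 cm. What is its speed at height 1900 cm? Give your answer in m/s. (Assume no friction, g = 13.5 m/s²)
Convert to SI: h₁−h₂ = 14.0 m
mgh₁ = mgh₂ + ½mv² ⇒ v = √(2g(h₁−h₂)) = √(2·13.5·14.0) = 19.44 m/s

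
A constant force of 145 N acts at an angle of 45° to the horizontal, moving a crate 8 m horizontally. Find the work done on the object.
W = F·d·cosθ = (145)(8)cos(45°) = 820.2 J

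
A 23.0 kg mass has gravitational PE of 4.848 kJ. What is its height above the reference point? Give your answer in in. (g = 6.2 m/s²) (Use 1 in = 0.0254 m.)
Convert to SI: m = 23.0 kg, PE = 4848.0 J
h = PE/(mg) = 4848.0/(23.0·6.2) = 33.9972 m = 1338 in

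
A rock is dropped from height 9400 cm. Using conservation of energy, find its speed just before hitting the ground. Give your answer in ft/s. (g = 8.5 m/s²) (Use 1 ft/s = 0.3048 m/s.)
Convert to SI: h = 94.0 m
mgh = ½mv² ⇒ v = √(2gh) = √(2·8.5·94.0) = 39.975 m/s = 131.2 ft/s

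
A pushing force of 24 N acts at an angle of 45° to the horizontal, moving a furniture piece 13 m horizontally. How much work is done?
W = F·d·cosθ = (24)(13)cos(45°) = 220.6 J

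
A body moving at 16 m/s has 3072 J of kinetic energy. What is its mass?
m = 2·KE/v² = 2·3072/(16)² = 24.0 kg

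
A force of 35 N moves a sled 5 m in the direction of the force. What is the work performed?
W = F·d = (35)(5) = 175.0 J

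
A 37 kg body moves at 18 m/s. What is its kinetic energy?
KE = ½mv² = ½(37)(18)² = 5994.0 J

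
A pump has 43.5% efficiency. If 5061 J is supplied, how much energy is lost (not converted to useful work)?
W_lost = W_in(1 − η) = 5061·(1 − 0.435) = 2859 J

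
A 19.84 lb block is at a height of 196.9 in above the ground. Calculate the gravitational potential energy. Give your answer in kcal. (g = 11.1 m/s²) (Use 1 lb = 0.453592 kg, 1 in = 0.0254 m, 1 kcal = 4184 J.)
Convert to SI: m = 8.99927 kg, h = 5.00126 m
PE = mgh = (8.99927)(11.1)(5.00126) = 499.585 J = 0.1194 kcal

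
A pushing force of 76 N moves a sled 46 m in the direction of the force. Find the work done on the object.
W = F·d = (76)(46) = 3496 J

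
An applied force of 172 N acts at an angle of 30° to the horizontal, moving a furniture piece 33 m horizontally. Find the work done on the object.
W = F·d·cosθ = (172)(33)cos(30°) = 4916 J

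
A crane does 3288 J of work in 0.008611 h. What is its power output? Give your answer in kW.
Convert to SI: W = 3288.0 J, t = 30.9996 s
P = W/t = 3288.0/30.9996 = 106.066 W = 0.1061 kW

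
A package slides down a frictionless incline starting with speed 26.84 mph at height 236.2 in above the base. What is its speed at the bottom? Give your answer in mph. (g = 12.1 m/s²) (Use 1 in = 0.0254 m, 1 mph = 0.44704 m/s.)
Convert to SI: v₀ = 11.9986 m/s, h = 5.99948 m
½mv₀² + mgh = ½mv² ⇒ v = √(v₀² + 2gh) = √(11.9986² + 2·12.1·5.99948) = 17.0045 m/s = 38.04 mph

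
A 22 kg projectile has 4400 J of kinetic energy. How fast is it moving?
v = √(2·KE/m) = √(2·4400/22) = 20.0 m/s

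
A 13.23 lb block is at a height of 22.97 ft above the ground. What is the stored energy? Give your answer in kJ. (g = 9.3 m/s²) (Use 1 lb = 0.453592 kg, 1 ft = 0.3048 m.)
Convert to SI: m = 6.00102 kg, h = 7.00126 m
PE = mgh = (6.00102)(9.3)(7.00126) = 390.737 J = 0.3907 kJ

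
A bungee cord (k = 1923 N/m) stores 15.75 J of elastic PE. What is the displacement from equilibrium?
x = √(2·PE/k) = √(2·15.75/1923) = 0.128 m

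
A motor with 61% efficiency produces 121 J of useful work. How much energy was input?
W_in = W_out/η = 121/0.61 = 198.4 J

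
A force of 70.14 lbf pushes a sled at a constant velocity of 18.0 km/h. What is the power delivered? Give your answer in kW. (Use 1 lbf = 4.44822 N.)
Convert to SI: F = 311.998 N, v = 5.0 m/s
P = Fv = (311.998)(5.0) = 1559.99 W = 1.56 kW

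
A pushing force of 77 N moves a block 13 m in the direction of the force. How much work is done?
W = F·d = (77)(13) = 1001 J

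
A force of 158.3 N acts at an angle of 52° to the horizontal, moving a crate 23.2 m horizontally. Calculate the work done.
W = F·d·cosθ = (158.3)(23.2)cos(52°) = 2261 J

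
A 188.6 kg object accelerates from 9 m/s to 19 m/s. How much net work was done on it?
W = ΔKE = ½m(v₂² − v₁²) = ½(188.6)(19² − 9²) = 26404.0 J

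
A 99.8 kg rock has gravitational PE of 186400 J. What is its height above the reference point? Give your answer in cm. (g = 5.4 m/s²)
h = PE/(mg) = 186400/(99.8·5.4) = 345.877 m = 34590 cm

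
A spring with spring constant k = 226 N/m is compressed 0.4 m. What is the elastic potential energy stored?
PE = ½kx² = ½(226)(0.4)² = 18.08 J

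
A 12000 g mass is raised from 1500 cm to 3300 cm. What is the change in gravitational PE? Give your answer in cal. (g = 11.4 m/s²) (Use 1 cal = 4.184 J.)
Convert to SI: m = 12.0 kg, Δh = 18.0 m
ΔPE = mgΔh = (12.0)(11.4)(18.0) = 2462.4 J = 588.5 cal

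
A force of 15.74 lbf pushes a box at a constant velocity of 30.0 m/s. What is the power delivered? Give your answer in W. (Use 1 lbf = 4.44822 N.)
Convert to SI: F = 70.015 N, v = 30.0 m/s
P = Fv = (70.015)(30.0) = 2100 W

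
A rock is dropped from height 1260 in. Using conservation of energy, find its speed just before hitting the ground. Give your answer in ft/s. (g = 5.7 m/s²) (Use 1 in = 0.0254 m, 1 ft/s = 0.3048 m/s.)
Convert to SI: h = 32.004 m
mgh = ½mv² ⇒ v = √(2gh) = √(2·5.7·32.004) = 19.1009 m/s = 62.67 ft/s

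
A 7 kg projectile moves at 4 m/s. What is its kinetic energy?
KE = ½mv² = ½(7)(4)² = 56.0 J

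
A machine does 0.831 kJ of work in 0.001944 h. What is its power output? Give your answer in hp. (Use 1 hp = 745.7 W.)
Convert to SI: W = 831.0 J, t = 6.9984 s
P = W/t = 831.0/6.9984 = 118.741 W = 0.1592 hp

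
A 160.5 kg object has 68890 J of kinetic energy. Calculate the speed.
v = √(2·KE/m) = √(2·68890/160.5) = 29.3 m/s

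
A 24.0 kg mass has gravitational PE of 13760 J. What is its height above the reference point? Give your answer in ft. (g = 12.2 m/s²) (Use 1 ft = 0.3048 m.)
h = PE/(mg) = 13760.0/(24.0·12.2) = 46.9945 m = 154.2 ft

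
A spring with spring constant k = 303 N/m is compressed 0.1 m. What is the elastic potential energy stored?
PE = ½kx² = ½(303)(0.1)² = 1.515 J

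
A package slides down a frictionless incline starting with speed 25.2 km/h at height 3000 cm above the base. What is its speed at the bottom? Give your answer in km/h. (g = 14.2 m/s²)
Convert to SI: v₀ = 7.0 m/s, h = 30.0 m
½mv₀² + mgh = ½mv² ⇒ v = √(v₀² + 2gh) = √(7.0² + 2·14.2·30.0) = 30.0167 m/s = 108.1 km/h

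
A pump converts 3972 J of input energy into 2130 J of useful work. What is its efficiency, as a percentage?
η = W_out/W_in = 2130/3972 = 53.63%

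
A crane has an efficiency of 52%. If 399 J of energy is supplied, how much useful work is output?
W_out = η·W_in = 0.52·399 = 207.48 J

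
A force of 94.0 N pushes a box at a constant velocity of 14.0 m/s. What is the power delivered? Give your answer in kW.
P = Fv = (94.0)(14.0) = 1316.0 W = 1.316 kW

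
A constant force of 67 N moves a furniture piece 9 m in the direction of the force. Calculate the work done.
W = F·d = (67)(9) = 603.0 J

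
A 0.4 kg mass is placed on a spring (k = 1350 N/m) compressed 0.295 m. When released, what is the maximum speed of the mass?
½kx² = ½mv² ⇒ v = x√(k/m) = (0.295)√(1350/0.4) = 17.14 m/s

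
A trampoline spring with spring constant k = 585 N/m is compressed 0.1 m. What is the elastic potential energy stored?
PE = ½kx² = ½(585)(0.1)² = 2.925 J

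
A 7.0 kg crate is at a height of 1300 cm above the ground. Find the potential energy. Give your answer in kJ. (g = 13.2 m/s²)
Convert to SI: m = 7.0 kg, h = 13.0 m
PE = mgh = (7.0)(13.2)(13.0) = 1201.2 J = 1.201 kJ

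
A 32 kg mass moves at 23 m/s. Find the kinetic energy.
KE = ½mv² = ½(32)(23)² = 8464.0 J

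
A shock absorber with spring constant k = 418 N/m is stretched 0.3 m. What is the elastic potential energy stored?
PE = ½kx² = ½(418)(0.3)² = 18.81 J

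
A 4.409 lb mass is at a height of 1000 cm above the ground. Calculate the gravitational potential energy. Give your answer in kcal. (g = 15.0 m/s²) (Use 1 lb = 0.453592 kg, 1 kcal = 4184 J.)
Convert to SI: m = 1.99989 kg, h = 10.0 m
PE = mgh = (1.99989)(15.0)(10.0) = 299.983 J = 0.0717 kcal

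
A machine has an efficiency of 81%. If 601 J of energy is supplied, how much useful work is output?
W_out = η·W_in = 0.81·601 = 486.81 J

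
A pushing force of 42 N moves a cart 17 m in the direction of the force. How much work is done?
W = F·d = (42)(17) = 714.0 J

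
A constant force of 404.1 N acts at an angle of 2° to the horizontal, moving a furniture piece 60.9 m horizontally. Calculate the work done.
W = F·d·cosθ = (404.1)(60.9)cos(2°) = 24590 J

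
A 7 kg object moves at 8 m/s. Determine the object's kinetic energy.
KE = ½mv² = ½(7)(8)² = 224.0 J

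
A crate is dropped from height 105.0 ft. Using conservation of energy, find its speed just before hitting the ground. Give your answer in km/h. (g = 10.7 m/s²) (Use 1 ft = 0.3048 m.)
Convert to SI: h = 32.004 m
mgh = ½mv² ⇒ v = √(2gh) = √(2·10.7·32.004) = 26.1703 m/s = 94.21 km/h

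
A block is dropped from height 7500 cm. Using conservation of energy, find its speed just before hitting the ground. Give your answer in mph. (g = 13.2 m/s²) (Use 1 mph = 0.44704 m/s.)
Convert to SI: h = 75.0 m
mgh = ½mv² ⇒ v = √(2gh) = √(2·13.2·75.0) = 44.4972 m/s = 99.54 mph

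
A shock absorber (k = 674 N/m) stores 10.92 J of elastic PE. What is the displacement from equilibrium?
x = √(2·PE/k) = √(2·10.92/674) = 0.18 m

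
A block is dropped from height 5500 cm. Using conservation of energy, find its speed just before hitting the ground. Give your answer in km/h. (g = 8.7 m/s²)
Convert to SI: h = 55.0 m
mgh = ½mv² ⇒ v = √(2gh) = √(2·8.7·55.0) = 30.9354 m/s = 111.4 km/h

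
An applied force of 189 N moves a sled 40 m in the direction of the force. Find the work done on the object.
W = F·d = (189)(40) = 7560 J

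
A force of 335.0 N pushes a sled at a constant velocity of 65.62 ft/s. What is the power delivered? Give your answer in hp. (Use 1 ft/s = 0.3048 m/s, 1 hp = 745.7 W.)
Convert to SI: F = 335.0 N, v = 20.001 m/s
P = Fv = (335.0)(20.001) = 6700.33 W = 8.985 hp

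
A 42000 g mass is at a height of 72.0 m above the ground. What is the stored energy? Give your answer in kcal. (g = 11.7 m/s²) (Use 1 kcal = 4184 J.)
Convert to SI: m = 42.0 kg, h = 72.0 m
PE = mgh = (42.0)(11.7)(72.0) = 35380.8 J = 8.456 kcal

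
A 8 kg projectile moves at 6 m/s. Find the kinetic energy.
KE = ½mv² = ½(8)(6)² = 144.0 J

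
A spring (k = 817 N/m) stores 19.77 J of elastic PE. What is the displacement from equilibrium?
x = √(2·PE/k) = √(2·19.77/817) = 0.22 m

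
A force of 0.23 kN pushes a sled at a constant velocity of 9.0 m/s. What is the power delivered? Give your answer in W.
Convert to SI: F = 230.0 N, v = 9.0 m/s
P = Fv = (230.0)(9.0) = 2070 W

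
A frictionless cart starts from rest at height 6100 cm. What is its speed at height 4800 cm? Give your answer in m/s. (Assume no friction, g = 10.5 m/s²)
Convert to SI: h₁−h₂ = 13.0 m
mgh₁ = mgh₂ + ½mv² ⇒ v = √(2g(h₁−h₂)) = √(2·10.5·13.0) = 16.52 m/s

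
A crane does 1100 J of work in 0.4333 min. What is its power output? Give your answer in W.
Convert to SI: W = 1100.0 J, t = 25.998 s
P = W/t = 1100.0/25.998 = 42.31 W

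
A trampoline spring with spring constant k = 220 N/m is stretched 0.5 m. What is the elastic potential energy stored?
PE = ½kx² = ½(220)(0.5)² = 27.5 J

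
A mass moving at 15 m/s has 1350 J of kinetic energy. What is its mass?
m = 2·KE/v² = 2·1350/(15)² = 12.0 kg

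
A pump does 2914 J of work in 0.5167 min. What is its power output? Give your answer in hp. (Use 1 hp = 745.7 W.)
Convert to SI: W = 2914.0 J, t = 31.002 s
P = W/t = 2914.0/31.002 = 93.9939 W = 0.126 hp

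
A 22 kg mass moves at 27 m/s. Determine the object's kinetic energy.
KE = ½mv² = ½(22)(27)² = 8019.0 J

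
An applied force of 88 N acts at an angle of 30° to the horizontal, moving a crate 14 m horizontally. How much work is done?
W = F·d·cosθ = (88)(14)cos(30°) = 1067 J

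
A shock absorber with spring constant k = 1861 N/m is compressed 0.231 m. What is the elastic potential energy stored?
PE = ½kx² = ½(1861)(0.231)² = 49.65 J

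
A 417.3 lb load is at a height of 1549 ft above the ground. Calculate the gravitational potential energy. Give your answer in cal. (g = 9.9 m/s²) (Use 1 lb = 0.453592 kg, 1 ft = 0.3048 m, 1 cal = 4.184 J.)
Convert to SI: m = 189.284 kg, h = 472.135 m
PE = mgh = (189.284)(9.9)(472.135) = 884739 J = 211500 cal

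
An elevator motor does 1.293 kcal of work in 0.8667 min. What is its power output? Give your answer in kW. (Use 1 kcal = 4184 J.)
Convert to SI: W = 5409.91 J, t = 52.002 s
P = W/t = 5409.91/52.002 = 104.033 W = 0.104 kW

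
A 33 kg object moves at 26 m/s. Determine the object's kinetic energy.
KE = ½mv² = ½(33)(26)² = 11154.0 J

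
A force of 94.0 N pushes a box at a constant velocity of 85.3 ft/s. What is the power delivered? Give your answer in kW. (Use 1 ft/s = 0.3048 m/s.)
Convert to SI: F = 94.0 N, v = 25.9994 m/s
P = Fv = (94.0)(25.9994) = 2443.95 W = 2.444 kW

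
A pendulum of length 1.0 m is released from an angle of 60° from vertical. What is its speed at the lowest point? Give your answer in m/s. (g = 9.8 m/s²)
h = L(1 − cosθ) = 1.0(1 − cos60°) = 0.5 m
v = √(2gh) = √(2·9.8·0.5) = 3.13 m/s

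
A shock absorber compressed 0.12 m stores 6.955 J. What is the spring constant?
k = 2·PE/x² = 2·6.955/(0.12)² = 966.0 N/m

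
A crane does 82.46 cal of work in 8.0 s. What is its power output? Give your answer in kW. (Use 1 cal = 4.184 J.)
Convert to SI: W = 345.013 J, t = 8.0 s
P = W/t = 345.013/8.0 = 43.1266 W = 0.04313 kW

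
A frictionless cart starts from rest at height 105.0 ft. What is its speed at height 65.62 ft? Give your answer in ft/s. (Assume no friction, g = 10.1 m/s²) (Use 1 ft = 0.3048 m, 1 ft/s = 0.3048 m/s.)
Convert to SI: h₁−h₂ = 12.003 m
mgh₁ = mgh₂ + ½mv² ⇒ v = √(2g(h₁−h₂)) = √(2·10.1·12.003) = 15.5712 m/s = 51.09 ft/s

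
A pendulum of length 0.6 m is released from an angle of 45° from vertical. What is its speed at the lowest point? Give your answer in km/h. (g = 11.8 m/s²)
h = L(1 − cosθ) = 0.6(1 − cos45°) = 0.175736 m
v = √(2gh) = √(2·11.8·0.175736) = 2.03651 m/s = 7.331 km/h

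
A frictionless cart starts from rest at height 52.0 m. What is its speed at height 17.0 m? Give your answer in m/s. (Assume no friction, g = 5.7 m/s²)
mgh₁ = mgh₂ + ½mv² ⇒ v = √(2g(h₁−h₂)) = √(2·5.7·35.0) = 19.97 m/s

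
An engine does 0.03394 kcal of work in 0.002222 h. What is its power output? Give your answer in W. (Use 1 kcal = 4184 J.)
Convert to SI: W = 142.005 J, t = 7.9992 s
P = W/t = 142.005/7.9992 = 17.75 W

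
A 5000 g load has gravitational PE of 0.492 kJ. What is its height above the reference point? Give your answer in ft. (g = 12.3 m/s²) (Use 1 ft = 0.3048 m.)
Convert to SI: m = 5.0 kg, PE = 492.0 J
h = PE/(mg) = 492.0/(5.0·12.3) = 8.0 m = 26.25 ft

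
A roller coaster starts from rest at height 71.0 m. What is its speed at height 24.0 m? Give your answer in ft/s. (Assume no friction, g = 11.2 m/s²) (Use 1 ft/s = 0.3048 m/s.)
mgh₁ = mgh₂ + ½mv² ⇒ v = √(2g(h₁−h₂)) = √(2·11.2·47.0) = 32.4469 m/s = 106.5 ft/s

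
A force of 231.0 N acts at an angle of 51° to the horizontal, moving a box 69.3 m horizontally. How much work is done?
W = F·d·cosθ = (231.0)(69.3)cos(51°) = 10070 J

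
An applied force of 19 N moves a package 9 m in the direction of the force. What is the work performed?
W = F·d = (19)(9) = 171.0 J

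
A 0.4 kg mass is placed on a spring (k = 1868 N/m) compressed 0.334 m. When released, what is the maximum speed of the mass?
½kx² = ½mv² ⇒ v = x√(k/m) = (0.334)√(1868/0.4) = 22.82 m/s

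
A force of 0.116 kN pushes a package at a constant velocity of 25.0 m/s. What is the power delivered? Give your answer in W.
Convert to SI: F = 116.0 N, v = 25.0 m/s
P = Fv = (116.0)(25.0) = 2900 W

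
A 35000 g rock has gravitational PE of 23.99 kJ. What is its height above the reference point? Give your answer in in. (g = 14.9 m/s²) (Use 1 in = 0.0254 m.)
Convert to SI: m = 35.0 kg, PE = 23990.0 J
h = PE/(mg) = 23990.0/(35.0·14.9) = 46.0019 m = 1811 in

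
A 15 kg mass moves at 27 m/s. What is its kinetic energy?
KE = ½mv² = ½(15)(27)² = 5467.5 J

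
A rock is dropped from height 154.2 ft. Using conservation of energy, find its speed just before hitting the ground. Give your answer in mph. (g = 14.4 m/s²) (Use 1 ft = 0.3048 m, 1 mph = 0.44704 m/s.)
Convert to SI: h = 47.0002 m
mgh = ½mv² ⇒ v = √(2gh) = √(2·14.4·47.0002) = 36.7914 m/s = 82.3 mph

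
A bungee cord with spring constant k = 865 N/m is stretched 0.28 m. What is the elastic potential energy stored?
PE = ½kx² = ½(865)(0.28)² = 33.91 J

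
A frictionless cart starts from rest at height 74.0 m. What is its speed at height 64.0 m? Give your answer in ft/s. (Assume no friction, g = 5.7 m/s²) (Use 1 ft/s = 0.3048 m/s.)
mgh₁ = mgh₂ + ½mv² ⇒ v = √(2g(h₁−h₂)) = √(2·5.7·10.0) = 10.6771 m/s = 35.03 ft/s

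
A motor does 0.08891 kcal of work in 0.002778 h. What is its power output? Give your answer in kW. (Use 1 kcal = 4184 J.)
Convert to SI: W = 371.999 J, t = 10.0008 s
P = W/t = 371.999/10.0008 = 37.197 W = 0.0372 kW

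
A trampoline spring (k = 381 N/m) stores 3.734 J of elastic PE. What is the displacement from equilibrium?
x = √(2·PE/k) = √(2·3.734/381) = 0.14 m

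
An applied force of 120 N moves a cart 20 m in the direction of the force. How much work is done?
W = F·d = (120)(20) = 2400 J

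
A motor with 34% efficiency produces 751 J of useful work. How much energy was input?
W_in = W_out/η = 751/0.34 = 2209 J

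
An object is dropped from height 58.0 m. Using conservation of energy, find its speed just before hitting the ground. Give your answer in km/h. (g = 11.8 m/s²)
mgh = ½mv² ⇒ v = √(2gh) = √(2·11.8·58.0) = 36.9973 m/s = 133.2 km/h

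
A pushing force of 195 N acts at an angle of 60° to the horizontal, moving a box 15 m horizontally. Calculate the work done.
W = F·d·cosθ = (195)(15)cos(60°) = 1463 J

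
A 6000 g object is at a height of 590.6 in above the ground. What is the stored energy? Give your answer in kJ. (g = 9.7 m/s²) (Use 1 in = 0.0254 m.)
Convert to SI: m = 6.0 kg, h = 15.0012 m
PE = mgh = (6.0)(9.7)(15.0012) = 873.072 J = 0.8731 kJ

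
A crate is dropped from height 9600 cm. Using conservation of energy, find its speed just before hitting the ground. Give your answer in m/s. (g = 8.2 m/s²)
Convert to SI: h = 96.0 m
mgh = ½mv² ⇒ v = √(2gh) = √(2·8.2·96.0) = 39.68 m/s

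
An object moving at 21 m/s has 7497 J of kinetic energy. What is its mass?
m = 2·KE/v² = 2·7497/(21)² = 34.0 kg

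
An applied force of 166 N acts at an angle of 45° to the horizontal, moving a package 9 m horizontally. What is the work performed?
W = F·d·cosθ = (166)(9)cos(45°) = 1056 J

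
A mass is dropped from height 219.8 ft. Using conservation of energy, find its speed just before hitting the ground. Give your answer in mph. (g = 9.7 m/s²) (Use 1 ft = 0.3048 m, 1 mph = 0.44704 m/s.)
Convert to SI: h = 66.995 m
mgh = ½mv² ⇒ v = √(2gh) = √(2·9.7·66.995) = 36.0514 m/s = 80.64 mph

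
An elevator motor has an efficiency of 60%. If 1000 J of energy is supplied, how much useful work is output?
W_out = η·W_in = 0.6·1000 = 600.0 J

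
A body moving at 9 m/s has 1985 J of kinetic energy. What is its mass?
m = 2·KE/v² = 2·1985/(9)² = 49.01 kg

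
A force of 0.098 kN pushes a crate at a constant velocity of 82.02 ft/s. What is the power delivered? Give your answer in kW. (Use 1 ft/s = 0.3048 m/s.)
Convert to SI: F = 98.0 N, v = 24.9997 m/s
P = Fv = (98.0)(24.9997) = 2449.97 W = 2.45 kW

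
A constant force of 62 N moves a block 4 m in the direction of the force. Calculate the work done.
W = F·d = (62)(4) = 248.0 J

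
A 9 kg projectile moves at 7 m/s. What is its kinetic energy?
KE = ½mv² = ½(9)(7)² = 220.5 J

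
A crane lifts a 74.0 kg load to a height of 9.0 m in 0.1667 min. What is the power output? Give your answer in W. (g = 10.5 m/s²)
Convert to SI: m = 74.0 kg, h = 9.0 m, t = 10.002 s
P = mgh/t = (74.0)(10.5)(9.0)/10.002 = 699.2 W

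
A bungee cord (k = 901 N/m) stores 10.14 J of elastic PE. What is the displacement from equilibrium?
x = √(2·PE/k) = √(2·10.14/901) = 0.15 m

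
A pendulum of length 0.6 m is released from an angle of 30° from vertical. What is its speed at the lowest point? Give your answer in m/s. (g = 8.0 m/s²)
h = L(1 − cosθ) = 0.6(1 − cos30°) = 0.0803848 m
v = √(2gh) = √(2·8.0·0.0803848) = 1.134 m/s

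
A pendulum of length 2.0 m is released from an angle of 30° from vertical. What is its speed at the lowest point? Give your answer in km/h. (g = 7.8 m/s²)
h = L(1 − cosθ) = 2.0(1 − cos30°) = 0.267949 m
v = √(2gh) = √(2·7.8·0.267949) = 2.04451 m/s = 7.36 km/h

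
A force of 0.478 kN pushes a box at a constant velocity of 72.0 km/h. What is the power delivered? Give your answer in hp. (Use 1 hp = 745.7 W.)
Convert to SI: F = 478.0 N, v = 20.0 m/s
P = Fv = (478.0)(20.0) = 9560.0 W = 12.82 hp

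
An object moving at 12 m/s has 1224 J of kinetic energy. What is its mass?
m = 2·KE/v² = 2·1224/(12)² = 17.0 kg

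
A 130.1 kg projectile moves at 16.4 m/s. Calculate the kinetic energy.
KE = ½mv² = ½(130.1)(16.4)² = 17500 J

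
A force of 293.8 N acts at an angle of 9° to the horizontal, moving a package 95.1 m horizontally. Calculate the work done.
W = F·d·cosθ = (293.8)(95.1)cos(9°) = 27600 J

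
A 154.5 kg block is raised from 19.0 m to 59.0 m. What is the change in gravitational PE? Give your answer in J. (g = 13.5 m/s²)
ΔPE = mgΔh = (154.5)(13.5)(40.0) = 83430 J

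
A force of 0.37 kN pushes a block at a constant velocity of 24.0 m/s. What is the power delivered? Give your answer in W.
Convert to SI: F = 370.0 N, v = 24.0 m/s
P = Fv = (370.0)(24.0) = 8880 W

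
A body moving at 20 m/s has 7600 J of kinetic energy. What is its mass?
m = 2·KE/v² = 2·7600/(20)² = 38.0 kg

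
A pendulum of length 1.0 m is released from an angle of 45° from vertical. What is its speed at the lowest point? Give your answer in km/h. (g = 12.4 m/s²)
h = L(1 − cosθ) = 1.0(1 − cos45°) = 0.292893 m
v = √(2gh) = √(2·12.4·0.292893) = 2.69513 m/s = 9.702 km/h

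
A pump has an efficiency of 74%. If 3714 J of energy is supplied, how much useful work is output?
W_out = η·W_in = 0.74·3714 = 2748.36 J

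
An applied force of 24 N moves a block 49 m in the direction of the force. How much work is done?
W = F·d = (24)(49) = 1176 J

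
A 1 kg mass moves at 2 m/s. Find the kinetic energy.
KE = ½mv² = ½(1)(2)² = 2.0 J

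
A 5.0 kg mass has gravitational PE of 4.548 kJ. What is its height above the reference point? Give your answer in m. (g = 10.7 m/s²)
Convert to SI: m = 5.0 kg, PE = 4548.0 J
h = PE/(mg) = 4548.0/(5.0·10.7) = 85.01 m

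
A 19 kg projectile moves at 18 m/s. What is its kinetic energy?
KE = ½mv² = ½(19)(18)² = 3078.0 J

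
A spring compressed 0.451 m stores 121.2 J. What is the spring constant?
k = 2·PE/x² = 2·121.2/(0.451)² = 1192 N/m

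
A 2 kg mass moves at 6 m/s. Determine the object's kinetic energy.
KE = ½mv² = ½(2)(6)² = 36.0 J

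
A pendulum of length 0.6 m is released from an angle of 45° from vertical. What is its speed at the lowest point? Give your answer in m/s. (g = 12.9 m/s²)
h = L(1 − cosθ) = 0.6(1 − cos45°) = 0.175736 m
v = √(2gh) = √(2·12.9·0.175736) = 2.129 m/s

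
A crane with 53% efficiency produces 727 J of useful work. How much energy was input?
W_in = W_out/η = 727/0.53 = 1372 J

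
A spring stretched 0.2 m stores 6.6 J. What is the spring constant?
k = 2·PE/x² = 2·6.6/(0.2)² = 330.0 N/m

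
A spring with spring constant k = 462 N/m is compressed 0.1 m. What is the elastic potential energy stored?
PE = ½kx² = ½(462)(0.1)² = 2.31 J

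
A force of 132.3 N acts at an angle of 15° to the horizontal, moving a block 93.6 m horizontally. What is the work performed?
W = F·d·cosθ = (132.3)(93.6)cos(15°) = 11960 J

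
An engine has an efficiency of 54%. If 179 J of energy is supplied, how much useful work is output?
W_out = η·W_in = 0.54·179 = 96.66 J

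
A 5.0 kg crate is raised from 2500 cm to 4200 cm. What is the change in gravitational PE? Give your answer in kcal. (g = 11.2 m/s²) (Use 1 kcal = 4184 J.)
Convert to SI: m = 5.0 kg, Δh = 17.0 m
ΔPE = mgΔh = (5.0)(11.2)(17.0) = 952.0 J = 0.2275 kcal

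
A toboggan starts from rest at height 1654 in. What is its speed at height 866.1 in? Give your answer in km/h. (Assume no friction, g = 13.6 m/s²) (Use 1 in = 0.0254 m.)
Convert to SI: h₁−h₂ = 20.0127 m
mgh₁ = mgh₂ + ½mv² ⇒ v = √(2g(h₁−h₂)) = √(2·13.6·20.0127) = 23.3312 m/s = 83.99 km/h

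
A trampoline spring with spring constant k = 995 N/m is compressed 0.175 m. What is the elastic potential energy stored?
PE = ½kx² = ½(995)(0.175)² = 15.24 J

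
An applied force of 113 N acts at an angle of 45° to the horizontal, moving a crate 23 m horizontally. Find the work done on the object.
W = F·d·cosθ = (113)(23)cos(45°) = 1838 J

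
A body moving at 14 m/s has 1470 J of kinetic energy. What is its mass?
m = 2·KE/v² = 2·1470/(14)² = 15.0 kg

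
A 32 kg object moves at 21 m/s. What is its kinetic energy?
KE = ½mv² = ½(32)(21)² = 7056.0 J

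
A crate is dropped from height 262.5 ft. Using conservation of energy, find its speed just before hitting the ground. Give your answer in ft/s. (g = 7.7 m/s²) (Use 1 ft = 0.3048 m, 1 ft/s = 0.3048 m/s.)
Convert to SI: h = 80.01 m
mgh = ½mv² ⇒ v = √(2gh) = √(2·7.7·80.01) = 35.1021 m/s = 115.2 ft/s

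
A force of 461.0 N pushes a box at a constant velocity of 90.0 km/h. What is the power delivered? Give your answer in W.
Convert to SI: F = 461.0 N, v = 25.0 m/s
P = Fv = (461.0)(25.0) = 11530 W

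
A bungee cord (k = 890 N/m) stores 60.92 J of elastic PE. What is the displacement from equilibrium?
x = √(2·PE/k) = √(2·60.92/890) = 0.37 m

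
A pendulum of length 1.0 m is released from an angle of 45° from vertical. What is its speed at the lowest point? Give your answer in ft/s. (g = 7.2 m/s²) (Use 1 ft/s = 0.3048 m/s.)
h = L(1 − cosθ) = 1.0(1 − cos45°) = 0.292893 m
v = √(2gh) = √(2·7.2·0.292893) = 2.05369 m/s = 6.738 ft/s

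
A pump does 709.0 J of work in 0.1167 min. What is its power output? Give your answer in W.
Convert to SI: W = 709.0 J, t = 7.002 s
P = W/t = 709.0/7.002 = 101.3 W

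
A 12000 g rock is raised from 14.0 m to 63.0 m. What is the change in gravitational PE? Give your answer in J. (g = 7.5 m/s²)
Convert to SI: m = 12.0 kg, Δh = 49.0 m
ΔPE = mgΔh = (12.0)(7.5)(49.0) = 4410 J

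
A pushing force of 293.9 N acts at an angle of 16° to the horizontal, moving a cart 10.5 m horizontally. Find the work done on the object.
W = F·d·cosθ = (293.9)(10.5)cos(16°) = 2966 J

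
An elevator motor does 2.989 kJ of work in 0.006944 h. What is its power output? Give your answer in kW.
Convert to SI: W = 2989.0 J, t = 24.9984 s
P = W/t = 2989.0/24.9984 = 119.568 W = 0.1196 kW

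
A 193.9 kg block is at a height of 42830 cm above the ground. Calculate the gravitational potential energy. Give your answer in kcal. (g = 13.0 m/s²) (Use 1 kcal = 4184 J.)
Convert to SI: m = 193.9 kg, h = 428.3 m
PE = mgh = (193.9)(13.0)(428.3) = 1079620 J = 258.0 kcal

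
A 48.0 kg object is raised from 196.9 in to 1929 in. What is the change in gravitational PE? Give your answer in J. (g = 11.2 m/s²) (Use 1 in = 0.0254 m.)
Convert to SI: m = 48.0 kg, Δh = 43.9953 m
ΔPE = mgΔh = (48.0)(11.2)(43.9953) = 23650 J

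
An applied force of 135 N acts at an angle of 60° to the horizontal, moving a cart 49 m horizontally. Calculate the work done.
W = F·d·cosθ = (135)(49)cos(60°) = 3308 J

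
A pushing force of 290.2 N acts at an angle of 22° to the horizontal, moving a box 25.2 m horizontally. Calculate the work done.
W = F·d·cosθ = (290.2)(25.2)cos(22°) = 6781 J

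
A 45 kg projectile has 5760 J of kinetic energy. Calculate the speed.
v = √(2·KE/m) = √(2·5760/45) = 16.0 m/s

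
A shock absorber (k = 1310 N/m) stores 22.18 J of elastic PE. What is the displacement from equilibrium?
x = √(2·PE/k) = √(2·22.18/1310) = 0.184 m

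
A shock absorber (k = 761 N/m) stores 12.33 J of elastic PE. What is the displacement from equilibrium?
x = √(2·PE/k) = √(2·12.33/761) = 0.18 m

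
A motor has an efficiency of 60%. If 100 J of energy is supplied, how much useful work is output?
W_out = η·W_in = 0.6·100 = 60.0 J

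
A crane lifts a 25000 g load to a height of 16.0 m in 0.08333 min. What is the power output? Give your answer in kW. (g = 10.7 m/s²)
Convert to SI: m = 25.0 kg, h = 16.0 m, t = 4.9998 s
P = mgh/t = (25.0)(10.7)(16.0)/4.9998 = 856.034 W = 0.856 kW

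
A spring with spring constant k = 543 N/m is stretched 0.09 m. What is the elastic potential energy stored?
PE = ½kx² = ½(543)(0.09)² = 2.199 J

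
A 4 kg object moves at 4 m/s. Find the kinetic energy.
KE = ½mv² = ½(4)(4)² = 32.0 J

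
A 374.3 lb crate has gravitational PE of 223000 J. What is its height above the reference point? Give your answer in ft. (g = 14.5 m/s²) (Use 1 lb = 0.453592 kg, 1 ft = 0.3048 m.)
Convert to SI: m = 169.779 kg, PE = 223000 J
h = PE/(mg) = 223000/(169.779·14.5) = 90.584 m = 297.2 ft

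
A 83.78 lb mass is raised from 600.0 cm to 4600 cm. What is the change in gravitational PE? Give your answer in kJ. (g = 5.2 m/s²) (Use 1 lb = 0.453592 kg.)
Convert to SI: m = 38.0019 kg, Δh = 40.0 m
ΔPE = mgΔh = (38.0019)(5.2)(40.0) = 7904.4 J = 7.904 kJ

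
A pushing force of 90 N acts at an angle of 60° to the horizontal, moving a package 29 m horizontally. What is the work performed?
W = F·d·cosθ = (90)(29)cos(60°) = 1305 J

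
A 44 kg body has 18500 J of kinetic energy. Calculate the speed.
v = √(2·KE/m) = √(2·18500/44) = 29.0 m/s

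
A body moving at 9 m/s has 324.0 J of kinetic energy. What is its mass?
m = 2·KE/v² = 2·324.0/(9)² = 8.0 kg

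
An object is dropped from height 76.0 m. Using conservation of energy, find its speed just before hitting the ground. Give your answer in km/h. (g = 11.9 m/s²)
mgh = ½mv² ⇒ v = √(2gh) = √(2·11.9·76.0) = 42.53 m/s = 153.1 km/h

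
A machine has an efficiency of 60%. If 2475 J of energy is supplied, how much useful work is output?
W_out = η·W_in = 0.6·2475 = 1485.0 J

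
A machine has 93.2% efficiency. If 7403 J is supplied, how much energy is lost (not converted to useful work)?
W_lost = W_in(1 − η) = 7403·(1 − 0.932) = 503.4 J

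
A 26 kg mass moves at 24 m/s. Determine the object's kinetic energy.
KE = ½mv² = ½(26)(24)² = 7488.0 J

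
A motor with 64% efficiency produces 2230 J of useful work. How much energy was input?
W_in = W_out/η = 2230/0.64 = 3484 J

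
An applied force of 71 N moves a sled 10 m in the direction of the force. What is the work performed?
W = F·d = (71)(10) = 710.0 J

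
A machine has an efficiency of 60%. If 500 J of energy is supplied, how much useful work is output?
W_out = η·W_in = 0.6·500 = 300.0 J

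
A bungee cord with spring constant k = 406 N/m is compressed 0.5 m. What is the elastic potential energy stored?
PE = ½kx² = ½(406)(0.5)² = 50.75 J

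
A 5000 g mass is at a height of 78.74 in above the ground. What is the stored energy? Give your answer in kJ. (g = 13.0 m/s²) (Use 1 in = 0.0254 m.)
Convert to SI: m = 5.0 kg, h = 2.0 m
PE = mgh = (5.0)(13.0)(2.0) = 130.0 J = 0.13 kJ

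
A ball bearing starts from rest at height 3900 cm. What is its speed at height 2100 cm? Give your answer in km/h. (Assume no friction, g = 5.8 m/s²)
Convert to SI: h₁−h₂ = 18.0 m
mgh₁ = mgh₂ + ½mv² ⇒ v = √(2g(h₁−h₂)) = √(2·5.8·18.0) = 14.4499 m/s = 52.02 km/h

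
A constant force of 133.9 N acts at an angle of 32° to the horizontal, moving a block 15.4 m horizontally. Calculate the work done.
W = F·d·cosθ = (133.9)(15.4)cos(32°) = 1749 J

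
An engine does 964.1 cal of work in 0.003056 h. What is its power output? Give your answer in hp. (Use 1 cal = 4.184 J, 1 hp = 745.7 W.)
Convert to SI: W = 4033.79 J, t = 11.0016 s
P = W/t = 4033.79/11.0016 = 366.655 W = 0.4917 hp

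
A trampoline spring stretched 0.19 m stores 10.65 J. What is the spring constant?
k = 2·PE/x² = 2·10.65/(0.19)² = 590.0 N/m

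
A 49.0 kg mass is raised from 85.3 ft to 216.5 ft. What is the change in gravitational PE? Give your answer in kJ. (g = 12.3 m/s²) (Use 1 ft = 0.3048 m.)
Convert to SI: m = 49.0 kg, Δh = 39.9898 m
ΔPE = mgΔh = (49.0)(12.3)(39.9898) = 24101.8 J = 24.1 kJ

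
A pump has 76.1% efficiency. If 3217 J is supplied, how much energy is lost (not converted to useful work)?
W_lost = W_in(1 − η) = 3217·(1 − 0.761) = 768.9 J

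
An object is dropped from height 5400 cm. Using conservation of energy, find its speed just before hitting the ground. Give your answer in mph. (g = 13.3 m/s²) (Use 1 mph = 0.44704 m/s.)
Convert to SI: h = 54.0 m
mgh = ½mv² ⇒ v = √(2gh) = √(2·13.3·54.0) = 37.8999 m/s = 84.78 mph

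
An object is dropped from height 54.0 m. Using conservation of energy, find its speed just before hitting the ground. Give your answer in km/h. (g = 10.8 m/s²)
mgh = ½mv² ⇒ v = √(2gh) = √(2·10.8·54.0) = 34.1526 m/s = 122.9 km/h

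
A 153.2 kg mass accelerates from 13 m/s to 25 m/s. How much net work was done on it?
W = ΔKE = ½m(v₂² − v₁²) = ½(153.2)(25² − 13²) = 34929.6 J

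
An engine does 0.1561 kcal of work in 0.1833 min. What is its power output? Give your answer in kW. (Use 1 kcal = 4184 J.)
Convert to SI: W = 653.122 J, t = 10.998 s
P = W/t = 653.122/10.998 = 59.3856 W = 0.05939 kW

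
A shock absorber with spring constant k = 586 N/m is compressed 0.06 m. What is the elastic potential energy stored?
PE = ½kx² = ½(586)(0.06)² = 1.055 J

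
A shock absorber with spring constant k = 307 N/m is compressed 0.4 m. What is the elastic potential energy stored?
PE = ½kx² = ½(307)(0.4)² = 24.56 J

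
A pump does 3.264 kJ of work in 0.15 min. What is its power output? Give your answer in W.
Convert to SI: W = 3264.0 J, t = 9.0 s
P = W/t = 3264.0/9.0 = 362.7 W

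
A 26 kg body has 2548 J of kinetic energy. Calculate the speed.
v = √(2·KE/m) = √(2·2548/26) = 14.0 m/s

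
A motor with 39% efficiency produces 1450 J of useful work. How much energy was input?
W_in = W_out/η = 1450/0.39 = 3718 J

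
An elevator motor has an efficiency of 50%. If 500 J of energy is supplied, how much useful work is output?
W_out = η·W_in = 0.5·500 = 250.0 J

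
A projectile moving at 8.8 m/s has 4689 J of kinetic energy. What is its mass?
m = 2·KE/v² = 2·4689/(8.8)² = 121.1 kg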